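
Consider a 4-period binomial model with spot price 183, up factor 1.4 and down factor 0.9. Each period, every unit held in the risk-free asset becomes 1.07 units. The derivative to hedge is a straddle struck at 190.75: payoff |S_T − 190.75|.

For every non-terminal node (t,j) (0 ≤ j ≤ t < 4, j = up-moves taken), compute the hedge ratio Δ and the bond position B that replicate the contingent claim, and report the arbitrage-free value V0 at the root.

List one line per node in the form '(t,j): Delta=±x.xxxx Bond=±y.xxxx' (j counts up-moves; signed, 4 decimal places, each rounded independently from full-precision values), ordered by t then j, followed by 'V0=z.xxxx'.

Since d<R<u, set p* = (R−d)/(u−d) = 0.3400; price each node as the discounted p*-expectation of its children.
Terminal values V(4,·): V(4,0)=70.6837, V(4,1)=3.9802, V(4,2)=99.7808, V(4,3)=261.1868, V(4,4)=512.2628
  t=3,j=0: stock 133.4070 → up 186.7698 (V=3.9802), down 120.0663 (V=70.6837). Price 44.8640; hedge Δ=-1.0000, bond B=178.2710.
  t=3,j=1: stock 207.5220 → up 290.5308 (V=99.7808), down 186.7698 (V=3.9802). Price 34.1611; hedge Δ=0.9233, bond B=-157.4401.
  t=3,j=2: stock 322.8120 → up 451.9368 (V=261.1868), down 290.5308 (V=99.7808). Price 144.5410; hedge Δ=1.0000, bond B=-178.2710.
  t=3,j=3: stock 502.1520 → up 703.0128 (V=512.2628), down 451.9368 (V=261.1868). Price 323.8810; hedge Δ=1.0000, bond B=-178.2710.
  t=2,j=0: stock 148.2300 → up 207.5220 (V=34.1611), down 133.4070 (V=44.8640). Price 38.5281; hedge Δ=-0.1444, bond B=59.9339.
  t=2,j=1: stock 230.5800 → up 322.8120 (V=144.5410), down 207.5220 (V=34.1611). Price 67.0003; hedge Δ=0.9574, bond B=-153.7594.
  t=2,j=2: stock 358.6800 → up 502.1520 (V=323.8810), down 322.8120 (V=144.5410). Price 192.0716; hedge Δ=1.0000, bond B=-166.6084.
  t=1,j=0: stock 164.7000 → up 230.5800 (V=67.0003), down 148.2300 (V=38.5281). Price 45.0548; hedge Δ=0.3457, bond B=-11.8896.
  t=1,j=1: stock 256.2000 → up 358.6800 (V=192.0716), down 230.5800 (V=67.0003). Price 102.3593; hedge Δ=0.9764, bond B=-147.7833.
  t=0,j=0: stock 183.0000 → up 256.2000 (V=102.3593), down 164.7000 (V=45.0548). Price 60.3162; hedge Δ=0.6263, bond B=-54.2929.
Self-financing check: at every node Δ·S+B equals the discounted successor values.

(0,0): Delta=0.6263 Bond=-54.2929
(1,0): Delta=0.3457 Bond=-11.8896
(1,1): Delta=0.9764 Bond=-147.7833
(2,0): Delta=-0.1444 Bond=59.9339
(2,1): Delta=0.9574 Bond=-153.7594
(2,2): Delta=1.0000 Bond=-166.6084
(3,0): Delta=-1.0000 Bond=178.2710
(3,1): Delta=0.9233 Bond=-157.4401
(3,2): Delta=1.0000 Bond=-178.2710
(3,3): Delta=1.0000 Bond=-178.2710
V0=60.3162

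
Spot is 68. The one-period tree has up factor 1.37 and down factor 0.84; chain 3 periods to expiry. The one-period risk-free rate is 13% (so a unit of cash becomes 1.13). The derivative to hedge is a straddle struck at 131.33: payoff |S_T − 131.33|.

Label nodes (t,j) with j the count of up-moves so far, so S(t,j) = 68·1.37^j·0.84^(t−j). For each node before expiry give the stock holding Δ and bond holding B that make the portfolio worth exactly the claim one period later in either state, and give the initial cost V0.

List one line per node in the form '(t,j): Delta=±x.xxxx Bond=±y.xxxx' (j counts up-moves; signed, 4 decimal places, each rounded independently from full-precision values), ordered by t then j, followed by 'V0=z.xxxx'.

(0,0): Delta=-0.4337 Bond=62.3929
(1,0): Delta=-1.0000 Bond=102.8507
(1,1): Delta=-0.1464 Bond=43.7343
(2,0): Delta=-1.0000 Bond=116.2212
(2,1): Delta=-1.0000 Bond=116.2212
(2,2): Delta=0.2868 Bond=-5.8642
V0=32.9008

Since d<R<u, set p* = (R−d)/(u−d) = 0.5472; price each node as the discounted p*-expectation of its children.
Payoff layer (t=3): V(3,0)=91.0261, V(3,1)=65.5963, V(3,2)=24.1215, V(3,3)=43.5220
  t=2,j=0: stock 47.9808 → up 65.7337 (V=65.5963), down 40.3039 (V=91.0261). Price 68.2404; hedge Δ=-1.0000, bond B=116.2212.
  t=2,j=1: stock 78.2544 → up 107.2085 (V=24.1215), down 65.7337 (V=65.5963). Price 37.9668; hedge Δ=-1.0000, bond B=116.2212.
  t=2,j=2: stock 127.6292 → up 174.8520 (V=43.5220), down 107.2085 (V=24.1215). Price 30.7406; hedge Δ=0.2868, bond B=-5.8642.
  t=1,j=0: stock 57.1200 → up 78.2544 (V=37.9668), down 47.9808 (V=68.2404). Price 45.7307; hedge Δ=-1.0000, bond B=102.8507.
  t=1,j=1: stock 93.1600 → up 127.6292 (V=30.7406), down 78.2544 (V=37.9668). Price 30.0999; hedge Δ=-0.1464, bond B=43.7343.
  t=0,j=0: stock 68.0000 → up 93.1600 (V=30.0999), down 57.1200 (V=45.7307). Price 32.9008; hedge Δ=-0.4337, bond B=62.3929.
Check: Δ(0,0)·S0 + B(0,0) = 32.9008 = V0.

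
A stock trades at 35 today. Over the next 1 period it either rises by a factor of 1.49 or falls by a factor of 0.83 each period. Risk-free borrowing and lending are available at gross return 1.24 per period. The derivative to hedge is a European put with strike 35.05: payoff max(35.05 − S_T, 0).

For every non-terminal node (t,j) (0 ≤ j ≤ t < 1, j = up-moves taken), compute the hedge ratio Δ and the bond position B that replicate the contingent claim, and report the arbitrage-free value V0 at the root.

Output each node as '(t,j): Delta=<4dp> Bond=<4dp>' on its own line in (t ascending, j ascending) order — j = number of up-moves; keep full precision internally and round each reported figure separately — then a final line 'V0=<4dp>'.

(0,0): Delta=-0.2597 Bond=10.9238
V0=1.8328

No-arbitrage ⇒ martingale measure with p* = (R−d)/(u−d) = 0.6212.
At expiry t=1: V(1,0)=6.0000, V(1,1)=0.0000
(0,0): S=35.0000. Δ = (V_up−V_dn)/(S_up−S_dn) = (0.0000−6.0000)/(52.1500−29.0500) = -0.2597. V = [p*·0.0000 + (1−p*)·6.0000]/1.24 = 1.8328. B = V − Δ·S = 10.9238.
Self-financing check: at every node Δ·S+B equals the discounted successor values.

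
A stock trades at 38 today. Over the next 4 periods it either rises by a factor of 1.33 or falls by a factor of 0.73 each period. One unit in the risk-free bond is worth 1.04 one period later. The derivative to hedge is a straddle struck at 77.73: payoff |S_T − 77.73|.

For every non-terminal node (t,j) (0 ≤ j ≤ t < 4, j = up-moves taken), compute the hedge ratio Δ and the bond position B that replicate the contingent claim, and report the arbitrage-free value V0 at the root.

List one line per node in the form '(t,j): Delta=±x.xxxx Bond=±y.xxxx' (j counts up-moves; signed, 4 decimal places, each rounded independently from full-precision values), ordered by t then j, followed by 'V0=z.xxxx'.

(0,0): Delta=-0.5572 Bond=54.6324
(1,0): Delta=-1.0000 Bond=69.1017
(1,1): Delta=-0.3298 Bond=45.3263
(2,0): Delta=-1.0000 Bond=71.8658
(2,1): Delta=-1.0000 Bond=71.8658
(2,2): Delta=0.0143 Bond=24.0082
(3,0): Delta=-1.0000 Bond=74.7404
(3,1): Delta=-1.0000 Bond=74.7404
(3,2): Delta=-1.0000 Bond=74.7404
(3,3): Delta=0.5351 Bond=-21.5922
V0=33.4598

Under the risk-neutral measure, an up-move has probability p* = (R−d)/(u−d) = 0.5167 and values discount at R = 1.04.
At expiry t=4: V(4,0)=66.9387, V(4,1)=58.0691, V(4,2)=41.9094, V(4,3)=12.4678, V(4,4)=41.1723
(3,0): S=14.7826. Δ = (V_up−V_dn)/(S_up−S_dn) = (58.0691−66.9387)/(19.6609−10.7913) = -1.0000. V = [p*·58.0691 + (1−p*)·66.9387]/1.04 = 59.9577. B = V − Δ·S = 74.7404.
(3,1): S=26.9328. Δ = (V_up−V_dn)/(S_up−S_dn) = (41.9094−58.0691)/(35.8206−19.6609) = -1.0000. V = [p*·41.9094 + (1−p*)·58.0691]/1.04 = 47.8076. B = V − Δ·S = 74.7404.
(3,2): S=49.0693. Δ = (V_up−V_dn)/(S_up−S_dn) = (12.4678−41.9094)/(65.2622−35.8206) = -1.0000. V = [p*·12.4678 + (1−p*)·41.9094]/1.04 = 25.6711. B = V − Δ·S = 74.7404.
(3,3): S=89.4002. Δ = (V_up−V_dn)/(S_up−S_dn) = (41.1723−12.4678)/(118.9023−65.2622) = 0.5351. V = [p*·41.1723 + (1−p*)·12.4678]/1.04 = 26.2485. B = V − Δ·S = -21.5922.
(2,0): S=20.2502. Δ = (V_up−V_dn)/(S_up−S_dn) = (47.8076−59.9577)/(26.9328−14.7826) = -1.0000. V = [p*·47.8076 + (1−p*)·59.9577]/1.04 = 51.6156. B = V − Δ·S = 71.8658.
(2,1): S=36.8942. Δ = (V_up−V_dn)/(S_up−S_dn) = (25.6711−47.8076)/(49.0693−26.9328) = -1.0000. V = [p*·25.6711 + (1−p*)·47.8076]/1.04 = 34.9716. B = V − Δ·S = 71.8658.
(2,2): S=67.2182. Δ = (V_up−V_dn)/(S_up−S_dn) = (26.2485−25.6711)/(89.4002−49.0693) = 0.0143. V = [p*·26.2485 + (1−p*)·25.6711]/1.04 = 24.9706. B = V − Δ·S = 24.0082.
(1,0): S=27.7400. Δ = (V_up−V_dn)/(S_up−S_dn) = (34.9716−51.6156)/(36.8942−20.2502) = -1.0000. V = [p*·34.9716 + (1−p*)·51.6156]/1.04 = 41.3617. B = V − Δ·S = 69.1017.
(1,1): S=50.5400. Δ = (V_up−V_dn)/(S_up−S_dn) = (24.9706−34.9716)/(67.2182−36.8942) = -0.3298. V = [p*·24.9706 + (1−p*)·34.9716]/1.04 = 28.6581. B = V − Δ·S = 45.3263.
(0,0): S=38.0000. Δ = (V_up−V_dn)/(S_up−S_dn) = (28.6581−41.3617)/(50.5400−27.7400) = -0.5572. V = [p*·28.6581 + (1−p*)·41.3617]/1.04 = 33.4598. B = V − Δ·S = 54.6324.
Check: Δ(0,0)·S0 + B(0,0) = 33.4598 = V0.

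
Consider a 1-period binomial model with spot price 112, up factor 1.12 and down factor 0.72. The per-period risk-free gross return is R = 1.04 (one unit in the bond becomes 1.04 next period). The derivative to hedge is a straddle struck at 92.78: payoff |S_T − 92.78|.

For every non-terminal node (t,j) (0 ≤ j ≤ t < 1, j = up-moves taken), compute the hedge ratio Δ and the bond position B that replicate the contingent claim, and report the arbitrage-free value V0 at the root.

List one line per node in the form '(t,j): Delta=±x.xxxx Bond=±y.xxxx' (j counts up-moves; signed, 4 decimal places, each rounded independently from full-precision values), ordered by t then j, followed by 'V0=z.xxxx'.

Risk-neutral probability p* = (R−d)/(u−d) = (1.04−0.72)/(1.12−0.72) = 0.8000.
Payoff layer (t=1): V(1,0)=12.1400, V(1,1)=32.6600
(0,0): S=112.0000. Δ = (V_up−V_dn)/(S_up−S_dn) = (32.6600−12.1400)/(125.4400−80.6400) = 0.4580. V = [p*·32.6600 + (1−p*)·12.1400]/1.04 = 27.4577. B = V − Δ·S = -23.8423.
Each (Δ,B) replicates both successor values, so the strategy is self-financing and V0 is arbitrage-free.

(0,0): Delta=0.4580 Bond=-23.8423
V0=27.4577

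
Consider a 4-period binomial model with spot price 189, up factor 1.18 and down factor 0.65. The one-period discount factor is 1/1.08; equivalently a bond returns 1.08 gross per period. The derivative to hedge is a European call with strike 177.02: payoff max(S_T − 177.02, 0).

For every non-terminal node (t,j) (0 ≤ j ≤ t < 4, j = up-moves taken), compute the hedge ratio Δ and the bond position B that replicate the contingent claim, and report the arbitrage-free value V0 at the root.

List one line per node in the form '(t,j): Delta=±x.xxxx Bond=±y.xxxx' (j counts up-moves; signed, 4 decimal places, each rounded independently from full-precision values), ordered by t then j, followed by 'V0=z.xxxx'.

(0,0): Delta=0.7699 Bond=-77.8257
(1,0): Delta=0.2152 Bond=-15.9099
(1,1): Delta=0.8409 Bond=-99.8988
(2,0): Delta=0.0000 Bond=0.0000
(2,1): Delta=0.2427 Bond=-21.1786
(2,2): Delta=0.9175 Bond=-128.0563
(3,0): Delta=0.0000 Bond=0.0000
(3,1): Delta=0.0000 Bond=0.0000
(3,2): Delta=0.2738 Bond=-28.1922
(3,3): Delta=1.0000 Bond=-163.9074
V0=67.6770

Under the risk-neutral measure, an up-move has probability p* = (R−d)/(u−d) = 0.8113 and values discount at R = 1.08.
At expiry t=4: V(4,0)=0.0000, V(4,1)=0.0000, V(4,2)=0.0000, V(4,3)=24.8265, V(4,4)=189.4090
(3,0): S=51.9041. Δ = (V_up−V_dn)/(S_up−S_dn) = (0.0000−0.0000)/(61.2469−33.7377) = 0.0000. V = [p*·0.0000 + (1−p*)·0.0000]/1.08 = 0.0000. B = V − Δ·S = 0.0000.
(3,1): S=94.2259. Δ = (V_up−V_dn)/(S_up−S_dn) = (0.0000−0.0000)/(111.1866−61.2469) = 0.0000. V = [p*·0.0000 + (1−p*)·0.0000]/1.08 = 0.0000. B = V − Δ·S = 0.0000.
(3,2): S=171.0563. Δ = (V_up−V_dn)/(S_up−S_dn) = (24.8265−0.0000)/(201.8465−111.1866) = 0.2738. V = [p*·24.8265 + (1−p*)·0.0000]/1.08 = 18.6502. B = V − Δ·S = -28.1922.
(3,3): S=310.5330. Δ = (V_up−V_dn)/(S_up−S_dn) = (189.4090−24.8265)/(366.4290−201.8465) = 1.0000. V = [p*·189.4090 + (1−p*)·24.8265]/1.08 = 146.6256. B = V − Δ·S = -163.9074.
(2,0): S=79.8525. Δ = (V_up−V_dn)/(S_up−S_dn) = (0.0000−0.0000)/(94.2259−51.9041) = 0.0000. V = [p*·0.0000 + (1−p*)·0.0000]/1.08 = 0.0000. B = V − Δ·S = 0.0000.
(2,1): S=144.9630. Δ = (V_up−V_dn)/(S_up−S_dn) = (18.6502−0.0000)/(171.0563−94.2259) = 0.2427. V = [p*·18.6502 + (1−p*)·0.0000]/1.08 = 14.0105. B = V − Δ·S = -21.1786.
(2,2): S=263.1636. Δ = (V_up−V_dn)/(S_up−S_dn) = (146.6256−18.6502)/(310.5330−171.0563) = 0.9175. V = [p*·146.6256 + (1−p*)·18.6502]/1.08 = 113.4068. B = V − Δ·S = -128.0563.
(1,0): S=122.8500. Δ = (V_up−V_dn)/(S_up−S_dn) = (14.0105−0.0000)/(144.9630−79.8525) = 0.2152. V = [p*·14.0105 + (1−p*)·0.0000]/1.08 = 10.5250. B = V − Δ·S = -15.9099.
(1,1): S=223.0200. Δ = (V_up−V_dn)/(S_up−S_dn) = (113.4068−14.0105)/(263.1636−144.9630) = 0.8409. V = [p*·113.4068 + (1−p*)·14.0105]/1.08 = 87.6415. B = V − Δ·S = -99.8988.
(0,0): S=189.0000. Δ = (V_up−V_dn)/(S_up−S_dn) = (87.6415−10.5250)/(223.0200−122.8500) = 0.7699. V = [p*·87.6415 + (1−p*)·10.5250]/1.08 = 67.6770. B = V − Δ·S = -77.8257.
Each (Δ,B) replicates both successor values, so the strategy is self-financing and V0 is arbitrage-free.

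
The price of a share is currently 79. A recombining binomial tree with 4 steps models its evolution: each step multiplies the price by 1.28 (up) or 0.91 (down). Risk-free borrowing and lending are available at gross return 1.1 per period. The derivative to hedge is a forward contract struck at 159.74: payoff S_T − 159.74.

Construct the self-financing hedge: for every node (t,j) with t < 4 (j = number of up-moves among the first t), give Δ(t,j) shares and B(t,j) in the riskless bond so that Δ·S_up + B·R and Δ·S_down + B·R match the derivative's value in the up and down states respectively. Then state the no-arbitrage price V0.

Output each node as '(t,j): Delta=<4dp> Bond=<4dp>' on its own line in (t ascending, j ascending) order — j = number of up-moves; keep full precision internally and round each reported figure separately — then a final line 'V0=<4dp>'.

(0,0): Delta=1.0000 Bond=-109.1046
(1,0): Delta=1.0000 Bond=-120.0150
(1,1): Delta=1.0000 Bond=-120.0150
(2,0): Delta=1.0000 Bond=-132.0165
(2,1): Delta=1.0000 Bond=-132.0165
(2,2): Delta=1.0000 Bond=-132.0165
(3,0): Delta=1.0000 Bond=-145.2182
(3,1): Delta=1.0000 Bond=-145.2182
(3,2): Delta=1.0000 Bond=-145.2182
(3,3): Delta=1.0000 Bond=-145.2182
V0=-30.1046

The replicating-portfolio and risk-neutral prices coincide; use p* = (1.1−0.91)/(1.28−0.91) = 0.5135 for the latter.
Terminal payoffs: V(4,0)=-105.5658, V(4,1)=-83.5389, V(4,2)=-52.5560, V(4,3)=-8.9757, V(4,4)=52.3240
  t=3,j=0: stock 59.5321 → up 76.2011 (V=-83.5389), down 54.1742 (V=-105.5658). Price -85.6861; hedge Δ=1.0000, bond B=-145.2182.
  t=3,j=1: stock 83.7375 → up 107.1840 (V=-52.5560), down 76.2011 (V=-83.5389). Price -61.4807; hedge Δ=1.0000, bond B=-145.2182.
  t=3,j=2: stock 117.7846 → up 150.7643 (V=-8.9757), down 107.1840 (V=-52.5560). Price -27.4336; hedge Δ=1.0000, bond B=-145.2182.
  t=3,j=3: stock 165.6750 → up 212.0640 (V=52.3240), down 150.7643 (V=-8.9757). Price 20.4568; hedge Δ=1.0000, bond B=-145.2182.
  t=2,j=0: stock 65.4199 → up 83.7375 (V=-61.4807), down 59.5321 (V=-85.6861). Price -66.5966; hedge Δ=1.0000, bond B=-132.0165.
  t=2,j=1: stock 92.0192 → up 117.7846 (V=-27.4336), down 83.7375 (V=-61.4807). Price -39.9973; hedge Δ=1.0000, bond B=-132.0165.
  t=2,j=2: stock 129.4336 → up 165.6750 (V=20.4568), down 117.7846 (V=-27.4336). Price -2.5829; hedge Δ=1.0000, bond B=-132.0165.
  t=1,j=0: stock 71.8900 → up 92.0192 (V=-39.9973), down 65.4199 (V=-66.5966). Price -48.1250; hedge Δ=1.0000, bond B=-120.0150.
  t=1,j=1: stock 101.1200 → up 129.4336 (V=-2.5829), down 92.0192 (V=-39.9973). Price -18.8950; hedge Δ=1.0000, bond B=-120.0150.
  t=0,j=0: stock 79.0000 → up 101.1200 (V=-18.8950), down 71.8900 (V=-48.1250). Price -30.1046; hedge Δ=1.0000, bond B=-109.1046.
Each (Δ,B) replicates both successor values, so the strategy is self-financing and V0 is arbitrage-free.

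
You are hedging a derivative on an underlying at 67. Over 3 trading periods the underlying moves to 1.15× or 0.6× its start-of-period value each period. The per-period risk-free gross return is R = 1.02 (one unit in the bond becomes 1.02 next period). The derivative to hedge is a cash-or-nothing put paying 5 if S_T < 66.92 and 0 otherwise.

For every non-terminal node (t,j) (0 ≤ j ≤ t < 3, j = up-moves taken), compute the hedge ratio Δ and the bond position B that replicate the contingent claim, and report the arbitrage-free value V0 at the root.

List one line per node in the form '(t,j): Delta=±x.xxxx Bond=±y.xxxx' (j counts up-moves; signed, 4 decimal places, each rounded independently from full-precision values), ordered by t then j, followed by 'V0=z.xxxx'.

Risk-neutral probability p* = (R−d)/(u−d) = (1.02−0.6)/(1.15−0.6) = 0.7636.
Terminal values V(3,·): V(3,0)=5.0000, V(3,1)=5.0000, V(3,2)=5.0000, V(3,3)=0.0000
  t=2,j=0: stock 24.1200 → up 27.7380 (V=5.0000), down 14.4720 (V=5.0000). Price 4.9020; hedge Δ=0.0000, bond B=4.9020.
  t=2,j=1: stock 46.2300 → up 53.1645 (V=5.0000), down 27.7380 (V=5.0000). Price 4.9020; hedge Δ=0.0000, bond B=4.9020.
  t=2,j=2: stock 88.6075 → up 101.8986 (V=0.0000), down 53.1645 (V=5.0000). Price 1.1586; hedge Δ=-0.1026, bond B=10.2496.
  t=1,j=0: stock 40.2000 → up 46.2300 (V=4.9020), down 24.1200 (V=4.9020). Price 4.8058; hedge Δ=0.0000, bond B=4.8058.
  t=1,j=1: stock 77.0500 → up 88.6075 (V=1.1586), down 46.2300 (V=4.9020). Price 2.0034; hedge Δ=-0.0883, bond B=8.8094.
  t=0,j=0: stock 67.0000 → up 77.0500 (V=2.0034), down 40.2000 (V=4.8058). Price 2.6135; hedge Δ=-0.0761, bond B=7.7089.
The time-0 hedge costs 2.6135, which is the no-arbitrage price.

(0,0): Delta=-0.0761 Bond=7.7089
(1,0): Delta=0.0000 Bond=4.8058
(1,1): Delta=-0.0883 Bond=8.8094
(2,0): Delta=0.0000 Bond=4.9020
(2,1): Delta=0.0000 Bond=4.9020
(2,2): Delta=-0.1026 Bond=10.2496
V0=2.6135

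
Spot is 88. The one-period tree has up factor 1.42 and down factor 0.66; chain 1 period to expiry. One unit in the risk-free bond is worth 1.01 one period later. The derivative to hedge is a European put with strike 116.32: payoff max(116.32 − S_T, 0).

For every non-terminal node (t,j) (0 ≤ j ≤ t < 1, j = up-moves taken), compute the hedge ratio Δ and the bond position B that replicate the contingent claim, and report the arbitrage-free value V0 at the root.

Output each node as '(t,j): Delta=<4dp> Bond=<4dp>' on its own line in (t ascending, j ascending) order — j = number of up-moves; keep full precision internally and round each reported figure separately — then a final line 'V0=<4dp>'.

Since d<R<u, set p* = (R−d)/(u−d) = 0.4605; price each node as the discounted p*-expectation of its children.
Terminal payoffs: V(1,0)=58.2400, V(1,1)=0.0000
Node (0,0) S=88.0000: V=(p*·0.0000+(1−p*)·58.2400)/1.01=31.1079; Δ=(0.0000−58.2400)/(124.9600−58.0800)=-0.8708; B=V−Δ·S=107.7394
Each (Δ,B) replicates both successor values, so the strategy is self-financing and V0 is arbitrage-free.

(0,0): Delta=-0.8708 Bond=107.7394
V0=31.1079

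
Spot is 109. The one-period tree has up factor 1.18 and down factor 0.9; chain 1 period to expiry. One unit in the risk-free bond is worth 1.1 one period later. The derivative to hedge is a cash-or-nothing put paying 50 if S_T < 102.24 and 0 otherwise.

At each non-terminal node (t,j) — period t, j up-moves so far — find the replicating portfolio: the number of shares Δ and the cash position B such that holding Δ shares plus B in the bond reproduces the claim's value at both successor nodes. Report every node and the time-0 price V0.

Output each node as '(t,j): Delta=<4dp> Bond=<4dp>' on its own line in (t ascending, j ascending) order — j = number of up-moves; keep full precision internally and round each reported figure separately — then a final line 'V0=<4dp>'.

(0,0): Delta=-1.6383 Bond=191.5584
V0=12.9870

Under the risk-neutral measure, an up-move has probability p* = (R−d)/(u−d) = 0.7143 and values discount at R = 1.1.
Terminal payoffs: V(1,0)=50.0000, V(1,1)=0.0000
(0,0): S=109.0000. Δ = (V_up−V_dn)/(S_up−S_dn) = (0.0000−50.0000)/(128.6200−98.1000) = -1.6383. V = [p*·0.0000 + (1−p*)·50.0000]/1.1 = 12.9870. B = V − Δ·S = 191.5584.
The time-0 hedge costs 12.9870, which is the no-arbitrage price.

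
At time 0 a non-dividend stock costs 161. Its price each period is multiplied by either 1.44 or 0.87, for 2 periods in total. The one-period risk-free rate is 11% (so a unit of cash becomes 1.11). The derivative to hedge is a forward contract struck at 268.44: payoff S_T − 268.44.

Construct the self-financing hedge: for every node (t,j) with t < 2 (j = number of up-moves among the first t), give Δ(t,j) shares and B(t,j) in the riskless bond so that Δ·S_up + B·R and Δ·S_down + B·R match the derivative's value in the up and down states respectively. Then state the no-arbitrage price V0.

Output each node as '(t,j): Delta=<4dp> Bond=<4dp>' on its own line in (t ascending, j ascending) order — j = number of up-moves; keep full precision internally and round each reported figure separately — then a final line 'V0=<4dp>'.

No-arbitrage ⇒ martingale measure with p* = (R−d)/(u−d) = 0.4211.
Payoff layer (t=2): V(2,0)=-146.5791, V(2,1)=-66.7392, V(2,2)=65.4096
Node (1,0) S=140.0700: V=(p*·-66.7392+(1−p*)·-146.5791)/1.11=-101.7678; Δ=(-66.7392−-146.5791)/(201.7008−121.8609)=1.0000; B=V−Δ·S=-241.8378
Node (1,1) S=231.8400: V=(p*·65.4096+(1−p*)·-66.7392)/1.11=-9.9978; Δ=(65.4096−-66.7392)/(333.8496−201.7008)=1.0000; B=V−Δ·S=-241.8378
Node (0,0) S=161.0000: V=(p*·-9.9978+(1−p*)·-101.7678)/1.11=-56.8719; Δ=(-9.9978−-101.7678)/(231.8400−140.0700)=1.0000; B=V−Δ·S=-217.8719
The time-0 hedge costs -56.8719, which is the no-arbitrage price.

(0,0): Delta=1.0000 Bond=-217.8719
(1,0): Delta=1.0000 Bond=-241.8378
(1,1): Delta=1.0000 Bond=-241.8378
V0=-56.8719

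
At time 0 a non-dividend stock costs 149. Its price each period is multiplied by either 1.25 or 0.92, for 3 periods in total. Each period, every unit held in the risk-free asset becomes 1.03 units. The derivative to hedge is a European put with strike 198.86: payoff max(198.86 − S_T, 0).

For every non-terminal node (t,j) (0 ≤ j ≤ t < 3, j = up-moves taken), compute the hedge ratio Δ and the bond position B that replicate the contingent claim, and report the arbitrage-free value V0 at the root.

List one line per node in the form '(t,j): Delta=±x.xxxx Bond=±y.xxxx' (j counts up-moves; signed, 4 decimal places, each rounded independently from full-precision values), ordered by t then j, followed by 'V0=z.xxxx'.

The replicating-portfolio and risk-neutral prices coincide; use p* = (1.03−0.92)/(1.25−0.92) = 0.3333 for the latter.
At expiry t=3: V(3,0)=82.8355, V(3,1)=41.2180, V(3,2)=0.0000, V(3,3)=0.0000
(2,0): S=126.1136. Δ = (V_up−V_dn)/(S_up−S_dn) = (41.2180−82.8355)/(157.6420−116.0245) = -1.0000. V = [p*·41.2180 + (1−p*)·82.8355]/1.03 = 66.9544. B = V − Δ·S = 193.0680.
(2,1): S=171.3500. Δ = (V_up−V_dn)/(S_up−S_dn) = (0.0000−41.2180)/(214.1875−157.6420) = -0.7289. V = [p*·0.0000 + (1−p*)·41.2180]/1.03 = 26.6783. B = V − Δ·S = 151.5813.
(2,2): S=232.8125. Δ = (V_up−V_dn)/(S_up−S_dn) = (0.0000−0.0000)/(291.0156−214.1875) = 0.0000. V = [p*·0.0000 + (1−p*)·0.0000]/1.03 = 0.0000. B = V − Δ·S = 0.0000.
(1,0): S=137.0800. Δ = (V_up−V_dn)/(S_up−S_dn) = (26.6783−66.9544)/(171.3500−126.1136) = -0.8903. V = [p*·26.6783 + (1−p*)·66.9544]/1.03 = 51.9699. B = V − Δ·S = 174.0185.
(1,1): S=186.2500. Δ = (V_up−V_dn)/(S_up−S_dn) = (0.0000−26.6783)/(232.8125−171.3500) = -0.4341. V = [p*·0.0000 + (1−p*)·26.6783]/1.03 = 17.2675. B = V − Δ·S = 98.1109.
(0,0): S=149.0000. Δ = (V_up−V_dn)/(S_up−S_dn) = (17.2675−51.9699)/(186.2500−137.0800) = -0.7058. V = [p*·17.2675 + (1−p*)·51.9699]/1.03 = 39.2257. B = V − Δ·S = 144.3845.
Self-financing check: at every node Δ·S+B equals the discounted successor values.

(0,0): Delta=-0.7058 Bond=144.3845
(1,0): Delta=-0.8903 Bond=174.0185
(1,1): Delta=-0.4341 Bond=98.1109
(2,0): Delta=-1.0000 Bond=193.0680
(2,1): Delta=-0.7289 Bond=151.5813
(2,2): Delta=0.0000 Bond=0.0000
V0=39.2257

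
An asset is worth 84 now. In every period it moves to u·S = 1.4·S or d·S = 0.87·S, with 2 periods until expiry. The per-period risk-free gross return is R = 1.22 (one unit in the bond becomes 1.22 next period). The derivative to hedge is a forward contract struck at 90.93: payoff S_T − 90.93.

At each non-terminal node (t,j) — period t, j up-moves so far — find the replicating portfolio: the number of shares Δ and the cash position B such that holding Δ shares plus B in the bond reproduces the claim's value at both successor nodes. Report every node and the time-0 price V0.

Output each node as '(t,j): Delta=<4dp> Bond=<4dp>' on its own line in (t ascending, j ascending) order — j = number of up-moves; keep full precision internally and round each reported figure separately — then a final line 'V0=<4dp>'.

(0,0): Delta=1.0000 Bond=-61.0924
(1,0): Delta=1.0000 Bond=-74.5328
(1,1): Delta=1.0000 Bond=-74.5328
V0=22.9076

Under the risk-neutral measure, an up-move has probability p* = (R−d)/(u−d) = 0.6604 and values discount at R = 1.22.
Payoff layer (t=2): V(2,0)=-27.3504, V(2,1)=11.3820, V(2,2)=73.7100
(1,0): S=73.0800. Δ = (V_up−V_dn)/(S_up−S_dn) = (11.3820−-27.3504)/(102.3120−63.5796) = 1.0000. V = [p*·11.3820 + (1−p*)·-27.3504]/1.22 = -1.4528. B = V − Δ·S = -74.5328.
(1,1): S=117.6000. Δ = (V_up−V_dn)/(S_up−S_dn) = (73.7100−11.3820)/(164.6400−102.3120) = 1.0000. V = [p*·73.7100 + (1−p*)·11.3820]/1.22 = 43.0672. B = V − Δ·S = -74.5328.
(0,0): S=84.0000. Δ = (V_up−V_dn)/(S_up−S_dn) = (43.0672−-1.4528)/(117.6000−73.0800) = 1.0000. V = [p*·43.0672 + (1−p*)·-1.4528]/1.22 = 22.9076. B = V − Δ·S = -61.0924.
The time-0 hedge costs 22.9076, which is the no-arbitrage price.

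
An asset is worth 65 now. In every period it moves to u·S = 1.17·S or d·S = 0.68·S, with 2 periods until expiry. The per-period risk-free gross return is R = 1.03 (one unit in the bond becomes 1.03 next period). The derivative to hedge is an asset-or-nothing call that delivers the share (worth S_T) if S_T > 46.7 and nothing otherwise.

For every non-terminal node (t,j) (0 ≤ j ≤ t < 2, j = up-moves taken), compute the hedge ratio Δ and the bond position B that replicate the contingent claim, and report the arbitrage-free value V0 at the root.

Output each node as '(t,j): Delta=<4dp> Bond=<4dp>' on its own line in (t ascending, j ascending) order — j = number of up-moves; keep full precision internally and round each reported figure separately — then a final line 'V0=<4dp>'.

No-arbitrage ⇒ martingale measure with p* = (R−d)/(u−d) = 0.7143.
Terminal payoffs: V(2,0)=0.0000, V(2,1)=51.7140, V(2,2)=88.9785
Node (1,0) S=44.2000: V=(p*·51.7140+(1−p*)·0.0000)/1.03=35.8627; Δ=(51.7140−0.0000)/(51.7140−30.0560)=2.3878; B=V−Δ·S=-69.6761
Node (1,1) S=76.0500: V=(p*·88.9785+(1−p*)·51.7140)/1.03=76.0500; Δ=(88.9785−51.7140)/(88.9785−51.7140)=1.0000; B=V−Δ·S=0.0000
Node (0,0) S=65.0000: V=(p*·76.0500+(1−p*)·35.8627)/1.03=62.6873; Δ=(76.0500−35.8627)/(76.0500−44.2000)=1.2618; B=V−Δ·S=-19.3276
Check: Δ(0,0)·S0 + B(0,0) = 62.6873 = V0.

(0,0): Delta=1.2618 Bond=-19.3276
(1,0): Delta=2.3878 Bond=-69.6761
(1,1): Delta=1.0000 Bond=0.0000
V0=62.6873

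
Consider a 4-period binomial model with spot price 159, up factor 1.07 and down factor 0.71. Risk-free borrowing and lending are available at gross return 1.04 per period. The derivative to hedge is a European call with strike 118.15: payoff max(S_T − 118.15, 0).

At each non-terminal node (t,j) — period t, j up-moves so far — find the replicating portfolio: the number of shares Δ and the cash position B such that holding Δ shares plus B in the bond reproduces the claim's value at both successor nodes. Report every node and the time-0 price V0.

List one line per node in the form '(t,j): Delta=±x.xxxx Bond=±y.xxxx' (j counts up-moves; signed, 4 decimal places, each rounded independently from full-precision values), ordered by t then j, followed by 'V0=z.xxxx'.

(0,0): Delta=0.9046 Bond=-84.9263
(1,0): Delta=0.3851 Bond=-29.6789
(1,1): Delta=0.9359 Bond=-93.6547
(2,0): Delta=0.0000 Bond=0.0000
(2,1): Delta=0.4083 Bond=-33.6721
(2,2): Delta=0.9677 Bond=-103.1944
(3,0): Delta=0.0000 Bond=0.0000
(3,1): Delta=0.0000 Bond=0.0000
(3,2): Delta=0.4330 Bond=-38.2025
(3,3): Delta=1.0000 Bond=-113.6058
V0=58.9016

No-arbitrage ⇒ martingale measure with p* = (R−d)/(u−d) = 0.9167.
Terminal values V(4,·): V(4,0)=0.0000, V(4,1)=0.0000, V(4,2)=0.0000, V(4,3)=20.1451, V(4,4)=90.2666
(3,0): S=56.9078. Δ = (V_up−V_dn)/(S_up−S_dn) = (0.0000−0.0000)/(60.8914−40.4046) = 0.0000. V = [p*·0.0000 + (1−p*)·0.0000]/1.04 = 0.0000. B = V − Δ·S = 0.0000.
(3,1): S=85.7625. Δ = (V_up−V_dn)/(S_up−S_dn) = (0.0000−0.0000)/(91.7659−60.8914) = 0.0000. V = [p*·0.0000 + (1−p*)·0.0000]/1.04 = 0.0000. B = V − Δ·S = 0.0000.
(3,2): S=129.2478. Δ = (V_up−V_dn)/(S_up−S_dn) = (20.1451−0.0000)/(138.2951−91.7659) = 0.4330. V = [p*·20.1451 + (1−p*)·0.0000]/1.04 = 17.7561. B = V − Δ·S = -38.2025.
(3,3): S=194.7818. Δ = (V_up−V_dn)/(S_up−S_dn) = (90.2666−20.1451)/(208.4166−138.2951) = 1.0000. V = [p*·90.2666 + (1−p*)·20.1451]/1.04 = 81.1761. B = V − Δ·S = -113.6058.
(2,0): S=80.1519. Δ = (V_up−V_dn)/(S_up−S_dn) = (0.0000−0.0000)/(85.7625−56.9078) = 0.0000. V = [p*·0.0000 + (1−p*)·0.0000]/1.04 = 0.0000. B = V − Δ·S = 0.0000.
(2,1): S=120.7923. Δ = (V_up−V_dn)/(S_up−S_dn) = (17.7561−0.0000)/(129.2478−85.7625) = 0.4083. V = [p*·17.7561 + (1−p*)·0.0000]/1.04 = 15.6504. B = V − Δ·S = -33.6721.
(2,2): S=182.0391. Δ = (V_up−V_dn)/(S_up−S_dn) = (81.1761−17.7561)/(194.7818−129.2478) = 0.9677. V = [p*·81.1761 + (1−p*)·17.7561]/1.04 = 72.9722. B = V − Δ·S = -103.1944.
(1,0): S=112.8900. Δ = (V_up−V_dn)/(S_up−S_dn) = (15.6504−0.0000)/(120.7923−80.1519) = 0.3851. V = [p*·15.6504 + (1−p*)·0.0000]/1.04 = 13.7944. B = V − Δ·S = -29.6789.
(1,1): S=170.1300. Δ = (V_up−V_dn)/(S_up−S_dn) = (72.9722−15.6504)/(182.0391−120.7923) = 0.9359. V = [p*·72.9722 + (1−p*)·15.6504]/1.04 = 65.5725. B = V − Δ·S = -93.6547.
(0,0): S=159.0000. Δ = (V_up−V_dn)/(S_up−S_dn) = (65.5725−13.7944)/(170.1300−112.8900) = 0.9046. V = [p*·65.5725 + (1−p*)·13.7944]/1.04 = 58.9016. B = V − Δ·S = -84.9263.
Each (Δ,B) replicates both successor values, so the strategy is self-financing and V0 is arbitrage-free.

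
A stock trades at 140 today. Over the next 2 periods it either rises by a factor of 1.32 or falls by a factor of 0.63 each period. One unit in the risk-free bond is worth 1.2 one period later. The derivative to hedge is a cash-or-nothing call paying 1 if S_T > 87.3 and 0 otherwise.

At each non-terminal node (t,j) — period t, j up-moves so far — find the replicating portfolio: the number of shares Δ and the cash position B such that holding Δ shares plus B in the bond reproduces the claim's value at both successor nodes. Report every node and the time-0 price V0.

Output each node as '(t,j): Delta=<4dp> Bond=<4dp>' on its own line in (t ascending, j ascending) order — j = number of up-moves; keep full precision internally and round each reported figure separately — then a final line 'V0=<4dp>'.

Under the risk-neutral measure, an up-move has probability p* = (R−d)/(u−d) = 0.8261 and values discount at R = 1.2.
Terminal values V(2,·): V(2,0)=0.0000, V(2,1)=1.0000, V(2,2)=1.0000
  t=1,j=0: stock 88.2000 → up 116.4240 (V=1.0000), down 55.5660 (V=0.0000). Price 0.6884; hedge Δ=0.0164, bond B=-0.7609.
  t=1,j=1: stock 184.8000 → up 243.9360 (V=1.0000), down 116.4240 (V=1.0000). Price 0.8333; hedge Δ=0.0000, bond B=0.8333.
  t=0,j=0: stock 140.0000 → up 184.8000 (V=0.8333), down 88.2000 (V=0.6884). Price 0.6734; hedge Δ=0.0015, bond B=0.4634.
The time-0 hedge costs 0.6734, which is the no-arbitrage price.

(0,0): Delta=0.0015 Bond=0.4634
(1,0): Delta=0.0164 Bond=-0.7609
(1,1): Delta=0.0000 Bond=0.8333
V0=0.6734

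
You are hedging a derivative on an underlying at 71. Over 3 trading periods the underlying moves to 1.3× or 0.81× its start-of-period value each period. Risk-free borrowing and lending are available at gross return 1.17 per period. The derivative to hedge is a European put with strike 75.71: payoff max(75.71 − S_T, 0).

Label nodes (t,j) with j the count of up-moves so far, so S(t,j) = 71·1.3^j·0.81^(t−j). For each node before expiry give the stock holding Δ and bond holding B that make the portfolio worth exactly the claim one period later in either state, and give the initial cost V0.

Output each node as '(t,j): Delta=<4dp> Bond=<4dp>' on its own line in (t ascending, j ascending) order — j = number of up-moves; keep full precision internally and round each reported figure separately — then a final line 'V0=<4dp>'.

Under the risk-neutral measure, an up-move has probability p* = (R−d)/(u−d) = 0.7347 and values discount at R = 1.17.
Payoff layer (t=3): V(3,0)=37.9777, V(3,1)=15.1520, V(3,2)=0.0000, V(3,3)=0.0000
Node (2,0) S=46.5831: V=(p*·15.1520+(1−p*)·37.9777)/1.17=18.1263; Δ=(15.1520−37.9777)/(60.5580−37.7323)=-1.0000; B=V−Δ·S=64.7094
Node (2,1) S=74.7630: V=(p*·0.0000+(1−p*)·15.1520)/1.17=3.4358; Δ=(0.0000−15.1520)/(97.1919−60.5580)=-0.4136; B=V−Δ·S=34.3582
Node (2,2) S=119.9900: V=(p*·0.0000+(1−p*)·0.0000)/1.17=0.0000; Δ=(0.0000−0.0000)/(155.9870−97.1919)=0.0000; B=V−Δ·S=0.0000
Node (1,0) S=57.5100: V=(p*·3.4358+(1−p*)·18.1263)/1.17=6.2678; Δ=(3.4358−18.1263)/(74.7630−46.5831)=-0.5213; B=V−Δ·S=36.2483
Node (1,1) S=92.3000: V=(p*·0.0000+(1−p*)·3.4358)/1.17=0.7791; Δ=(0.0000−3.4358)/(119.9900−74.7630)=-0.0760; B=V−Δ·S=7.7910
Node (0,0) S=71.0000: V=(p*·0.7791+(1−p*)·6.2678)/1.17=1.9105; Δ=(0.7791−6.2678)/(92.3000−57.5100)=-0.1578; B=V−Δ·S=13.1119
Each (Δ,B) replicates both successor values, so the strategy is self-financing and V0 is arbitrage-free.

(0,0): Delta=-0.1578 Bond=13.1119
(1,0): Delta=-0.5213 Bond=36.2483
(1,1): Delta=-0.0760 Bond=7.7910
(2,0): Delta=-1.0000 Bond=64.7094
(2,1): Delta=-0.4136 Bond=34.3582
(2,2): Delta=0.0000 Bond=0.0000
V0=1.9105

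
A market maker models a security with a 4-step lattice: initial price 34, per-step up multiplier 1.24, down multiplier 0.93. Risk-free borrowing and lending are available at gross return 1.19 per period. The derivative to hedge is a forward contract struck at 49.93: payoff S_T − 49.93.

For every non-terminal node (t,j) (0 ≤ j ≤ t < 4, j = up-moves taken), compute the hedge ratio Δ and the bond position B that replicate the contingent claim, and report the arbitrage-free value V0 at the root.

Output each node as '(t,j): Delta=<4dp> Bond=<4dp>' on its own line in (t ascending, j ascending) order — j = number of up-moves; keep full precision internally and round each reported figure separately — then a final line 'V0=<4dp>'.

Risk-neutral probability p* = (R−d)/(u−d) = (1.19−0.93)/(1.24−0.93) = 0.8387.
Payoff layer (t=4): V(4,0)=-24.4962, V(4,1)=-16.0183, V(4,2)=-4.7144, V(4,3)=10.3575, V(4,4)=30.4533
  t=3,j=0: stock 27.3481 → up 33.9117 (V=-16.0183), down 25.4338 (V=-24.4962). Price -14.6098; hedge Δ=1.0000, bond B=-41.9580.
  t=3,j=1: stock 36.4642 → up 45.2156 (V=-4.7144), down 33.9117 (V=-16.0183). Price -5.4938; hedge Δ=1.0000, bond B=-41.9580.
  t=3,j=2: stock 48.6189 → up 60.2875 (V=10.3575), down 45.2156 (V=-4.7144). Price 6.6609; hedge Δ=1.0000, bond B=-41.9580.
  t=3,j=3: stock 64.8252 → up 80.3833 (V=30.4533), down 60.2875 (V=10.3575). Price 22.8672; hedge Δ=1.0000, bond B=-41.9580.
  t=2,j=0: stock 29.4066 → up 36.4642 (V=-5.4938), down 27.3481 (V=-14.6098). Price -5.8522; hedge Δ=1.0000, bond B=-35.2588.
  t=2,j=1: stock 39.2088 → up 48.6189 (V=6.6609), down 36.4642 (V=-5.4938). Price 3.9500; hedge Δ=1.0000, bond B=-35.2588.
  t=2,j=2: stock 52.2784 → up 64.8252 (V=22.8672), down 48.6189 (V=6.6609). Price 17.0196; hedge Δ=1.0000, bond B=-35.2588.
  t=1,j=0: stock 31.6200 → up 39.2088 (V=3.9500), down 29.4066 (V=-5.8522). Price 1.9907; hedge Δ=1.0000, bond B=-29.6293.
  t=1,j=1: stock 42.1600 → up 52.2784 (V=17.0196), down 39.2088 (V=3.9500). Price 12.5307; hedge Δ=1.0000, bond B=-29.6293.
  t=0,j=0: stock 34.0000 → up 42.1600 (V=12.5307), down 31.6200 (V=1.9907). Price 9.1015; hedge Δ=1.0000, bond B=-24.8985.
Each (Δ,B) replicates both successor values, so the strategy is self-financing and V0 is arbitrage-free.

(0,0): Delta=1.0000 Bond=-24.8985
(1,0): Delta=1.0000 Bond=-29.6293
(1,1): Delta=1.0000 Bond=-29.6293
(2,0): Delta=1.0000 Bond=-35.2588
(2,1): Delta=1.0000 Bond=-35.2588
(2,2): Delta=1.0000 Bond=-35.2588
(3,0): Delta=1.0000 Bond=-41.9580
(3,1): Delta=1.0000 Bond=-41.9580
(3,2): Delta=1.0000 Bond=-41.9580
(3,3): Delta=1.0000 Bond=-41.9580
V0=9.1015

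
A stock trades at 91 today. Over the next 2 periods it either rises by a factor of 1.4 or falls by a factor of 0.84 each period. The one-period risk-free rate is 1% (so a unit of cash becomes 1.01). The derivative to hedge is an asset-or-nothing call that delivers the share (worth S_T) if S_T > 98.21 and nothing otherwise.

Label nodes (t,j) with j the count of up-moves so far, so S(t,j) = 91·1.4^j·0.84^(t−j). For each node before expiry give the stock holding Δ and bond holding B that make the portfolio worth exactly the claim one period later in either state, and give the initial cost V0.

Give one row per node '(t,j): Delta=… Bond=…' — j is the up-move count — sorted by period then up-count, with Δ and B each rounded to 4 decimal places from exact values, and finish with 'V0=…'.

The replicating-portfolio and risk-neutral prices coincide; use p* = (1.01−0.84)/(1.4−0.84) = 0.3036 for the latter.
Payoff layer (t=2): V(2,0)=0.0000, V(2,1)=107.0160, V(2,2)=178.3600
  t=1,j=0: stock 76.4400 → up 107.0160 (V=107.0160), down 64.2096 (V=0.0000). Price 32.1653; hedge Δ=2.5000, bond B=-158.9347.
  t=1,j=1: stock 127.4000 → up 178.3600 (V=178.3600), down 107.0160 (V=107.0160). Price 127.4000; hedge Δ=1.0000, bond B=0.0000.
  t=0,j=0: stock 91.0000 → up 127.4000 (V=127.4000), down 76.4400 (V=32.1653). Price 60.4712; hedge Δ=1.8688, bond B=-109.5907.
Each (Δ,B) replicates both successor values, so the strategy is self-financing and V0 is arbitrage-free.

(0,0): Delta=1.8688 Bond=-109.5907
(1,0): Delta=2.5000 Bond=-158.9347
(1,1): Delta=1.0000 Bond=0.0000
V0=60.4712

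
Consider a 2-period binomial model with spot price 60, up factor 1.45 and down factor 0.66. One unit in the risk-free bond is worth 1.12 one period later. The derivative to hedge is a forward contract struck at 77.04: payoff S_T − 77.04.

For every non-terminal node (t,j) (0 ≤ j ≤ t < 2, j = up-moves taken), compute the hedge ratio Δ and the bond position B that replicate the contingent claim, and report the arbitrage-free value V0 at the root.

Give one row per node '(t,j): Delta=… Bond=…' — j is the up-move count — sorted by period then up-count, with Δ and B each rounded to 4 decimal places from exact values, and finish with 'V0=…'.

(0,0): Delta=1.0000 Bond=-61.4158
(1,0): Delta=1.0000 Bond=-68.7857
(1,1): Delta=1.0000 Bond=-68.7857
V0=-1.4158

Under the risk-neutral measure, an up-move has probability p* = (R−d)/(u−d) = 0.5823 and values discount at R = 1.12.
At expiry t=2: V(2,0)=-50.9040, V(2,1)=-19.6200, V(2,2)=49.1100
(1,0): S=39.6000. Δ = (V_up−V_dn)/(S_up−S_dn) = (-19.6200−-50.9040)/(57.4200−26.1360) = 1.0000. V = [p*·-19.6200 + (1−p*)·-50.9040]/1.12 = -29.1857. B = V − Δ·S = -68.7857.
(1,1): S=87.0000. Δ = (V_up−V_dn)/(S_up−S_dn) = (49.1100−-19.6200)/(126.1500−57.4200) = 1.0000. V = [p*·49.1100 + (1−p*)·-19.6200]/1.12 = 18.2143. B = V − Δ·S = -68.7857.
(0,0): S=60.0000. Δ = (V_up−V_dn)/(S_up−S_dn) = (18.2143−-29.1857)/(87.0000−39.6000) = 1.0000. V = [p*·18.2143 + (1−p*)·-29.1857]/1.12 = -1.4158. B = V − Δ·S = -61.4158.
The time-0 hedge costs -1.4158, which is the no-arbitrage price.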